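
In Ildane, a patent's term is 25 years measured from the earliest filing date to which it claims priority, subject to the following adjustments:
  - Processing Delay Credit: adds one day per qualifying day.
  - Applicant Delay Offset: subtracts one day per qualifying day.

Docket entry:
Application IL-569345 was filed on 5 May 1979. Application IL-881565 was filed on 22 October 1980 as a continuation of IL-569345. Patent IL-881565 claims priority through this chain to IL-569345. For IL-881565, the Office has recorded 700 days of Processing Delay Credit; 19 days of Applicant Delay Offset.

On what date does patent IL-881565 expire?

Earliest priority filing: 5 May 1979.
Base term: 5 May 1979 + 25 years → 5 May 2004.
Processing Delay Credit: +700 days → 5 April 2006.
Applicant Delay Offset: −19 days → 17 March 2006.

2006-03-17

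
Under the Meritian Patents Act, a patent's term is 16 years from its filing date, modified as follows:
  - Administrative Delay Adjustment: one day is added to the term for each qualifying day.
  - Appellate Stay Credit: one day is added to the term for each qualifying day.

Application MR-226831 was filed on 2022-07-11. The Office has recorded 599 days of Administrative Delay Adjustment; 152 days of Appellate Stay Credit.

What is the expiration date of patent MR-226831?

July 31, 2040

Base term: filing date + 16 years → 11 July 2038.
Administrative Delay Adjustment: +599 days → 1 March 2040.
Appellate Stay Credit: +152 days → 31 July 2040.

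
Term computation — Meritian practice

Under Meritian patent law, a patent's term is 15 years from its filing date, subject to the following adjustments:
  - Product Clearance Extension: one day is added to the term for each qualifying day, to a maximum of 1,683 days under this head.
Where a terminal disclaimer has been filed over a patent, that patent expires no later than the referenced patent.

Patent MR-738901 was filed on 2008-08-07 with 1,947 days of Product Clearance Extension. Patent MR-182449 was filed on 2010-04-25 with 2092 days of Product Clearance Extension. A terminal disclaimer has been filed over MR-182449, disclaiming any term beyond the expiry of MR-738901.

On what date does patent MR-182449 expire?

March 16, 2028

Natural term of MR-182449:
  Base: filing + 15 years → 25 April 2025.
  Product Clearance Extension: 2092 days claimed exceeds the 1683-day cap, so +1683 days → 3 December 2029.
Expiry of referenced patent MR-738901:
  Base: filing + 15 years → 7 August 2023.
  Product Clearance Extension: 1947 days claimed exceeds the 1683-day cap, so +1683 days → 16 March 2028.
Terminal disclaimer: MR-182449 expires on the earlier of 3 December 2029 and 16 March 2028.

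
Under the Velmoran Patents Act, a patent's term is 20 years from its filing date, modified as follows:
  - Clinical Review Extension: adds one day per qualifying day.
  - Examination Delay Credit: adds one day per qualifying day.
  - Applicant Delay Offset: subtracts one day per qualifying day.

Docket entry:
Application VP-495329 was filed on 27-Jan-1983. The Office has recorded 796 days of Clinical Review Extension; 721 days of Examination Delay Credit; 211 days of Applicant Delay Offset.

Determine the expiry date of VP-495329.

Base term: filing date + 20 years → 27 January 2003.
Clinical Review Extension: +796 days → 2 April 2005.
Examination Delay Credit: +721 days → 24 March 2007.
Applicant Delay Offset: −211 days → 25 August 2006.

2006-08-25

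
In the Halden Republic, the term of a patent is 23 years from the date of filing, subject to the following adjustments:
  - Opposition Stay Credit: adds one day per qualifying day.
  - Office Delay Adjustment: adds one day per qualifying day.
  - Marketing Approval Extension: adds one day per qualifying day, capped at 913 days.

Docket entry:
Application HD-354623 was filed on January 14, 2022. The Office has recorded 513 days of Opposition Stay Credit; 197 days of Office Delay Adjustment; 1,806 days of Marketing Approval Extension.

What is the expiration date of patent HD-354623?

June 25, 2049

Base term: filing date + 23 years → 14 January 2045.
Opposition Stay Credit: +513 days → 11 June 2046.
Office Delay Adjustment: +197 days → 25 December 2046.
Marketing Approval Extension: 1806 days claimed exceeds the 913-day cap, so +913 days → 25 June 2049.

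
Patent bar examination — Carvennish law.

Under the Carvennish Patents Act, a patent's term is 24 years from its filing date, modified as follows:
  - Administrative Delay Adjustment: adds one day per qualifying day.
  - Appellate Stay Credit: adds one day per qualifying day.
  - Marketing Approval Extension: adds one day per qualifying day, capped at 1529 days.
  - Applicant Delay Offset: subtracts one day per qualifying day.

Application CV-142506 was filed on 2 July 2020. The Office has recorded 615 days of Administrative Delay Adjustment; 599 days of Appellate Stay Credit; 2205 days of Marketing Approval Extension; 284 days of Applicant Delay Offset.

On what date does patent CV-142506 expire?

Base term: filing date + 24 years → 2 July 2044.
Administrative Delay Adjustment: +615 days → 9 March 2046.
Appellate Stay Credit: +599 days → 29 October 2047.
Marketing Approval Extension: 2205 days claimed exceeds the 1529-day cap, so +1529 days → 5 January 2052.
Applicant Delay Offset: −284 days → 27 March 2051.

March 27, 2051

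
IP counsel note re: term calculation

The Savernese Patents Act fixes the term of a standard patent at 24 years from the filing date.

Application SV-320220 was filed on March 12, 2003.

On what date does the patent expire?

2027-03-12

Filing date + 24 years → 12 March 2027.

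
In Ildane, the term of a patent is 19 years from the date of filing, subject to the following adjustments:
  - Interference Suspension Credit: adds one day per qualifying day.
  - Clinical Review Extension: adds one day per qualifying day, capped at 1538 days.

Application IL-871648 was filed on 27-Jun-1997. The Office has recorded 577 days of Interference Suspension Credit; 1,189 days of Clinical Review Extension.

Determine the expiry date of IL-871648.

April 28, 2021

Base term: filing date + 19 years → 27 June 2016.
Interference Suspension Credit: +577 days → 25 January 2018.
Clinical Review Extension: 1189 days (within the 1538-day cap) → +1189 days → 28 April 2021.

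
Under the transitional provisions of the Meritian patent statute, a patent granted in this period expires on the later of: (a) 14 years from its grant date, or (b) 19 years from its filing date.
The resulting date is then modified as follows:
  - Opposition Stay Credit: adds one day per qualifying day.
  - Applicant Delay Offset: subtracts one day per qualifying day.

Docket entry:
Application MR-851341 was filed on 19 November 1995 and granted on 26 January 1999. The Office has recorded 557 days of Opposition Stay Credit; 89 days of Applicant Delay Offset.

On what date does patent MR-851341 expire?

(a) grant + 14 years → 26 January 2013.
(b) filing + 19 years → 19 November 2014.
Later of the two: 19 November 2014.
Opposition Stay Credit: +557 days → 29 May 2016.
Applicant Delay Offset: −89 days → 1 March 2016.

2016-03-01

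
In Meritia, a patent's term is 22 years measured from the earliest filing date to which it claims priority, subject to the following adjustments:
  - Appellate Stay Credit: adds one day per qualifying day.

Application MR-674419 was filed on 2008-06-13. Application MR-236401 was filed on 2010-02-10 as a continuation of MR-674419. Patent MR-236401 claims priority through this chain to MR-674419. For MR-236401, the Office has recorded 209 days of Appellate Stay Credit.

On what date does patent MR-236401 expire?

January 8, 2031

Earliest priority filing: 13 June 2008.
Base term: 13 June 2008 + 22 years → 13 June 2030.
Appellate Stay Credit: +209 days → 8 January 2031.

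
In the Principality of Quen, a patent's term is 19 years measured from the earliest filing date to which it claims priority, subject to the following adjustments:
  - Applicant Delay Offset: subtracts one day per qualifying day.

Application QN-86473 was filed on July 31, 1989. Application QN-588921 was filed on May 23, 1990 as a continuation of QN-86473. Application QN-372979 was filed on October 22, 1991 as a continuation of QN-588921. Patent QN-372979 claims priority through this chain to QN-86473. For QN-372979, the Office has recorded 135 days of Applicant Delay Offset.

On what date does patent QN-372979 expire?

2008-03-18

Earliest priority filing: 31 July 1989.
Base term: 31 July 1989 + 19 years → 31 July 2008.
Applicant Delay Offset: −135 days → 18 March 2008.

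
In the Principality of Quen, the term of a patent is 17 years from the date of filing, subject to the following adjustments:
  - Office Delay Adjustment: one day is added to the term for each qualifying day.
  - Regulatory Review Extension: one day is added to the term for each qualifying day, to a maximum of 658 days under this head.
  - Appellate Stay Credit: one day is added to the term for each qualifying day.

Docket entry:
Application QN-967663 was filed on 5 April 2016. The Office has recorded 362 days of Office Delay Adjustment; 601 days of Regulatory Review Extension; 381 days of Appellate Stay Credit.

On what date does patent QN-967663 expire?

Base term: filing date + 17 years → 5 April 2033.
Office Delay Adjustment: +362 days → 2 April 2034.
Regulatory Review Extension: 601 days (within the 658-day cap) → +601 days → 24 November 2035.
Appellate Stay Credit: +381 days → 9 December 2036.

December 9, 2036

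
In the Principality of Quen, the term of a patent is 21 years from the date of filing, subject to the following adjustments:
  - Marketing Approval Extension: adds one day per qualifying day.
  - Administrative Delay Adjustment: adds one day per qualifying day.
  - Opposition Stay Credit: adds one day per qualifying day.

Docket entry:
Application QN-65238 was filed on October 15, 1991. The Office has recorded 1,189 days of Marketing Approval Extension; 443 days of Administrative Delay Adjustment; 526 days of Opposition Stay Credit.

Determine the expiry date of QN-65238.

September 12, 2018

Base term: filing date + 21 years → 15 October 2012.
Marketing Approval Extension: +1189 days → 17 January 2016.
Administrative Delay Adjustment: +443 days → 4 April 2017.
Opposition Stay Credit: +526 days → 12 September 2018.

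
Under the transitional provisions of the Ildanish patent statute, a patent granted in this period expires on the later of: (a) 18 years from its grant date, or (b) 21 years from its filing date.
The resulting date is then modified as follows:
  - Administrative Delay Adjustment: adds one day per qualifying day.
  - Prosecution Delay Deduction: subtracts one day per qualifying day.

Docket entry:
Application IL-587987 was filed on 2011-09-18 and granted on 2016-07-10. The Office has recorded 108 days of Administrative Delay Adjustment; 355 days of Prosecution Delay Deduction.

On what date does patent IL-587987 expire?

November 5, 2033

(a) grant + 18 years → 10 July 2034.
(b) filing + 21 years → 18 September 2032.
Later of the two: 10 July 2034.
Administrative Delay Adjustment: +108 days → 26 October 2034.
Prosecution Delay Deduction: −355 days → 5 November 2033.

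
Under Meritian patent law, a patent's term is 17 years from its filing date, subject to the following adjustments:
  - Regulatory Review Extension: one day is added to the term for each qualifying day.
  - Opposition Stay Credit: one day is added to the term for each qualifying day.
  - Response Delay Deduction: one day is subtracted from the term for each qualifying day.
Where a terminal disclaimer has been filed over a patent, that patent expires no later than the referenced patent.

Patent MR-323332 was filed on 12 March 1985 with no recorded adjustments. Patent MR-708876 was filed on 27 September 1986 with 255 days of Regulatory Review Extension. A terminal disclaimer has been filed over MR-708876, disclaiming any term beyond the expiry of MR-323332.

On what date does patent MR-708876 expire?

2002-03-12

Natural term of MR-708876:
  Base: filing + 17 years → 27 September 2003.
  Regulatory Review Extension: +255 days → 8 June 2004.
Expiry of referenced patent MR-323332:
  Base: filing + 17 years → 12 March 2002.
Terminal disclaimer: MR-708876 expires on the earlier of 8 June 2004 and 12 March 2002.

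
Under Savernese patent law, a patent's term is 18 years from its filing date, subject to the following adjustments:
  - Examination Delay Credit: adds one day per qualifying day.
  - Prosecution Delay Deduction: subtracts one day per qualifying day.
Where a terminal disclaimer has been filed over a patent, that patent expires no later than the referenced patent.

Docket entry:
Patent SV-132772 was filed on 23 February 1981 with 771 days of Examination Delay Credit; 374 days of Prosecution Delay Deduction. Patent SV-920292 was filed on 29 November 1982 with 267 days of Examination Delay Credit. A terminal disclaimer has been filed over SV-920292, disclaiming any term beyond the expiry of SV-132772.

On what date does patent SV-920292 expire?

March 26, 2000

Natural term of SV-920292:
  Base: filing + 18 years → 29 November 2000.
  Examination Delay Credit: +267 days → 23 August 2001.
Expiry of referenced patent SV-132772:
  Base: filing + 18 years → 23 February 1999.
  Examination Delay Credit: +771 days → 4 April 2001.
  Prosecution Delay Deduction: −374 days → 26 March 2000.
Terminal disclaimer: SV-920292 expires on the earlier of 23 August 2001 and 26 March 2000.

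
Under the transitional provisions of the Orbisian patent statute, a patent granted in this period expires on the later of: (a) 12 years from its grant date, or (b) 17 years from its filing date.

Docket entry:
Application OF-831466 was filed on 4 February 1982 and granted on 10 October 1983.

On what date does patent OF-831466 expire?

February 4, 1999

(a) grant + 12 years → 10 October 1995.
(b) filing + 17 years → 4 February 1999.
Later of the two: 4 February 1999.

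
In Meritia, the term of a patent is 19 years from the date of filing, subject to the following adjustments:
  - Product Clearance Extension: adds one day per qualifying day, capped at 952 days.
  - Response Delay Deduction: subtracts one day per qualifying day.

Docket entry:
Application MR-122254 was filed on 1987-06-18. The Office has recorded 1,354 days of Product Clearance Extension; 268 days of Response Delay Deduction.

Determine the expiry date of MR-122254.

Base term: filing date + 19 years → 18 June 2006.
Product Clearance Extension: 1354 days claimed exceeds the 952-day cap, so +952 days → 25 January 2009.
Response Delay Deduction: −268 days → 2 May 2008.

2008-05-02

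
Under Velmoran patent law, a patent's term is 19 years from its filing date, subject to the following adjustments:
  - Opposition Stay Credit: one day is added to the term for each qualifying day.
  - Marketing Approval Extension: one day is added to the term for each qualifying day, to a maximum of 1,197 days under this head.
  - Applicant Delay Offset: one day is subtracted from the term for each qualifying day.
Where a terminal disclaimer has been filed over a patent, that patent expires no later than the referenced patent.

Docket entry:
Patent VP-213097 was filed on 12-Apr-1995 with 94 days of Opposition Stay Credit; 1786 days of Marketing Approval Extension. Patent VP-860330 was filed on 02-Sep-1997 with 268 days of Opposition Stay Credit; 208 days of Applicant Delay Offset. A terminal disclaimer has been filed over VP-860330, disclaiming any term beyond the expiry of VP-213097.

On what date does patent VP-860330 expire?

November 1, 2016

Natural term of VP-860330:
  Base: filing + 19 years → 2 September 2016.
  Opposition Stay Credit: +268 days → 28 May 2017.
  Applicant Delay Offset: −208 days → 1 November 2016.
Expiry of referenced patent VP-213097:
  Base: filing + 19 years → 12 April 2014.
  Opposition Stay Credit: +94 days → 15 July 2014.
  Marketing Approval Extension: 1786 days claimed exceeds the 1197-day cap, so +1197 days → 24 October 2017.
Terminal disclaimer: VP-860330 expires on the earlier of 1 November 2016 and 24 October 2017.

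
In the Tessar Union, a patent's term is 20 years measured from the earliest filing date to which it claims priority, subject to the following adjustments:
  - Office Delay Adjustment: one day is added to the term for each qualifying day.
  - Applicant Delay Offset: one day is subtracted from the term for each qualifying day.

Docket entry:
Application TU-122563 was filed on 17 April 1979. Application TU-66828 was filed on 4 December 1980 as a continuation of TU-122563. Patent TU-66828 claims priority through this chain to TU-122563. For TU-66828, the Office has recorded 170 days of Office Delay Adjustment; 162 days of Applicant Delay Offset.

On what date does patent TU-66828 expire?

Earliest priority filing: 17 April 1979.
Base term: 17 April 1979 + 20 years → 17 April 1999.
Office Delay Adjustment: +170 days → 4 October 1999.
Applicant Delay Offset: −162 days → 25 April 1999.

1999-04-25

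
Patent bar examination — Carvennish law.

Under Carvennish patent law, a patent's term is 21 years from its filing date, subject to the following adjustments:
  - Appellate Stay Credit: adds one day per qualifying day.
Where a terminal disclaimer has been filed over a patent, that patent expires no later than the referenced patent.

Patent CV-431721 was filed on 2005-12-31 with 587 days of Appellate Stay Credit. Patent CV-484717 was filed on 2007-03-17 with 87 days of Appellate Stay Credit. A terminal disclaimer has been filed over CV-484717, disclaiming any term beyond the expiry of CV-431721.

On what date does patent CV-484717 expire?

2028-06-12

Natural term of CV-484717:
  Base: filing + 21 years → 17 March 2028.
  Appellate Stay Credit: +87 days → 12 June 2028.
Expiry of referenced patent CV-431721:
  Base: filing + 21 years → 31 December 2026.
  Appellate Stay Credit: +587 days → 9 August 2028.
Terminal disclaimer: CV-484717 expires on the earlier of 12 June 2028 and 9 August 2028.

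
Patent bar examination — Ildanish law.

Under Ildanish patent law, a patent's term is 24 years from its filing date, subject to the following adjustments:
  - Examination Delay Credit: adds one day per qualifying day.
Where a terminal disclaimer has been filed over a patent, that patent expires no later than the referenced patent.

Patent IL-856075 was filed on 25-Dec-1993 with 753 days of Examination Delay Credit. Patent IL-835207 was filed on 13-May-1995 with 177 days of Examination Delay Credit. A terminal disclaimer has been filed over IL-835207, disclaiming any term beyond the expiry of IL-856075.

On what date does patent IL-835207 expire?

Natural term of IL-835207:
  Base: filing + 24 years → 13 May 2019.
  Examination Delay Credit: +177 days → 6 November 2019.
Expiry of referenced patent IL-856075:
  Base: filing + 24 years → 25 December 2017.
  Examination Delay Credit: +753 days → 17 January 2020.
Terminal disclaimer: IL-835207 expires on the earlier of 6 November 2019 and 17 January 2020.

November 6, 2019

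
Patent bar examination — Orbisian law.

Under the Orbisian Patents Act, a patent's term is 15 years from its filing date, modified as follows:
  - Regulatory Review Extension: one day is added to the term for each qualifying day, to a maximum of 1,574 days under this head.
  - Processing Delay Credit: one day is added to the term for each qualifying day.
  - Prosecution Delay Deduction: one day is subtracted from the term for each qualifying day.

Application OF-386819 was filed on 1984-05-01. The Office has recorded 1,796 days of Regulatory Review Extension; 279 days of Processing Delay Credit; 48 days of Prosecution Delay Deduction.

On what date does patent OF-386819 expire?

Base term: filing date + 15 years → 1 May 1999.
Regulatory Review Extension: 1796 days claimed exceeds the 1574-day cap, so +1574 days → 22 August 2003.
Processing Delay Credit: +279 days → 27 May 2004.
Prosecution Delay Deduction: −48 days → 9 April 2004.

April 9, 2004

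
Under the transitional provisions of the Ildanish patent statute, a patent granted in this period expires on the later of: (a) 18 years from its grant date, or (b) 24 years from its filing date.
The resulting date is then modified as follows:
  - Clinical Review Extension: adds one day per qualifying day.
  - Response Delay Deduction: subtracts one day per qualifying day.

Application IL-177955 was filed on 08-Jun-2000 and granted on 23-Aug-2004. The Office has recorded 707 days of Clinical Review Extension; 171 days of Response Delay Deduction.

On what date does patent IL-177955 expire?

2025-11-26

(a) grant + 18 years → 23 August 2022.
(b) filing + 24 years → 8 June 2024.
Later of the two: 8 June 2024.
Clinical Review Extension: +707 days → 16 May 2026.
Response Delay Deduction: −171 days → 26 November 2025.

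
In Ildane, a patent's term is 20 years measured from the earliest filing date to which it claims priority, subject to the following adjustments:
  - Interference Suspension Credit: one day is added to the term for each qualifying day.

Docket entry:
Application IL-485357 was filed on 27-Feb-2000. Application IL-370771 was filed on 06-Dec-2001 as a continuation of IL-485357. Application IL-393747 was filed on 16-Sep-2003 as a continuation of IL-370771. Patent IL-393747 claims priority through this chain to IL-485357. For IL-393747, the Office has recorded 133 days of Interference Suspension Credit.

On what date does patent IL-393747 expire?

Earliest priority filing: 27 February 2000.
Base term: 27 February 2000 + 20 years → 27 February 2020.
Interference Suspension Credit: +133 days → 9 July 2020.

2020-07-09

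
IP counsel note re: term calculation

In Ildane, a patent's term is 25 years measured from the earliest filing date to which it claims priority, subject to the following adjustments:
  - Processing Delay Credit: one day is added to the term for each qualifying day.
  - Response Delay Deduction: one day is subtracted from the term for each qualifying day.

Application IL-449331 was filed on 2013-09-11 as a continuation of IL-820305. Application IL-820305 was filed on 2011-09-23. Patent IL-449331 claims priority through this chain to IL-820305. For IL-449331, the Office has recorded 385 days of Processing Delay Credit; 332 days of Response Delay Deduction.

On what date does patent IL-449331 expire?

November 15, 2036

Earliest priority filing: 23 September 2011.
Base term: 23 September 2011 + 25 years → 23 September 2036.
Processing Delay Credit: +385 days → 13 October 2037.
Response Delay Deduction: −332 days → 15 November 2036.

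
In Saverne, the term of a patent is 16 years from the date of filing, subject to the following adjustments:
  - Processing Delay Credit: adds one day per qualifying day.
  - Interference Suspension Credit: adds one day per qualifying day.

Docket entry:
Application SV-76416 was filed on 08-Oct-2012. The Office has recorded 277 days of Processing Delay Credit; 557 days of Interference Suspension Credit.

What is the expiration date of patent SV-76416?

2031-01-20

Base term: filing date + 16 years → 8 October 2028.
Processing Delay Credit: +277 days → 12 July 2029.
Interference Suspension Credit: +557 days → 20 January 2031.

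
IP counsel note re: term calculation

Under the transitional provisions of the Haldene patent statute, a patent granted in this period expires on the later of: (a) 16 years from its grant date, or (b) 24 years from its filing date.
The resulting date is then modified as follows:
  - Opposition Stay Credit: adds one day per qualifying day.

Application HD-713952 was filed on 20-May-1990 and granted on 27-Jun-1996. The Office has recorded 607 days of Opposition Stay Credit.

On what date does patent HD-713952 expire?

(a) grant + 16 years → 27 June 2012.
(b) filing + 24 years → 20 May 2014.
Later of the two: 20 May 2014.
Opposition Stay Credit: +607 days → 17 January 2016.

January 17, 2016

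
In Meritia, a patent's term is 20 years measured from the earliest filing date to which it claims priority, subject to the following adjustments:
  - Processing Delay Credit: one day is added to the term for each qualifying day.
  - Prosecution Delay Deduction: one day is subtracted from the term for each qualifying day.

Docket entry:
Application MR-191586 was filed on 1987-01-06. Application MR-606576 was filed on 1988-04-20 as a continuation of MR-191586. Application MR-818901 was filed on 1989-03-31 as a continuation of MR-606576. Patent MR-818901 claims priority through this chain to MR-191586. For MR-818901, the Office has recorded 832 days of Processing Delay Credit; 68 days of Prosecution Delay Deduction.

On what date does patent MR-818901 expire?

February 8, 2009

Earliest priority filing: 6 January 1987.
Base term: 6 January 1987 + 20 years → 6 January 2007.
Processing Delay Credit: +832 days → 17 April 2009.
Prosecution Delay Deduction: −68 days → 8 February 2009.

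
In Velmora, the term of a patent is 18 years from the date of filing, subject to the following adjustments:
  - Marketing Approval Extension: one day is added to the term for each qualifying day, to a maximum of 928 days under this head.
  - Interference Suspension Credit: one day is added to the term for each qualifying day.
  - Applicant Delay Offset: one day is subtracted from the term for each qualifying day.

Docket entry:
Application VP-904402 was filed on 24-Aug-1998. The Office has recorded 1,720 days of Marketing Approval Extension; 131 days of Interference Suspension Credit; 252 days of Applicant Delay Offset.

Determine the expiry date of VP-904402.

Base term: filing date + 18 years → 24 August 2016.
Marketing Approval Extension: 1720 days claimed exceeds the 928-day cap, so +928 days → 10 March 2019.
Interference Suspension Credit: +131 days → 19 July 2019.
Applicant Delay Offset: −252 days → 9 November 2018.

2018-11-09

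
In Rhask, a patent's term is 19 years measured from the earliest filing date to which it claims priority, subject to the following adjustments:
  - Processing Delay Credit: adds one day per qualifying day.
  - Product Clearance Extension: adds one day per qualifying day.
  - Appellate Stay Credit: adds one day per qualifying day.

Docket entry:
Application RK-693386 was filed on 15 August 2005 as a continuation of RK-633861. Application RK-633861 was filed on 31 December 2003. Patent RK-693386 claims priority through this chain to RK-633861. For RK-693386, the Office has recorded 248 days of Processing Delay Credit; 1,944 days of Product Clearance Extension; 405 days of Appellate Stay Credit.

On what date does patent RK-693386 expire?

Earliest priority filing: 31 December 2003.
Base term: 31 December 2003 + 19 years → 31 December 2022.
Processing Delay Credit: +248 days → 5 September 2023.
Product Clearance Extension: +1944 days → 31 December 2028.
Appellate Stay Credit: +405 days → 9 February 2030.

February 9, 2030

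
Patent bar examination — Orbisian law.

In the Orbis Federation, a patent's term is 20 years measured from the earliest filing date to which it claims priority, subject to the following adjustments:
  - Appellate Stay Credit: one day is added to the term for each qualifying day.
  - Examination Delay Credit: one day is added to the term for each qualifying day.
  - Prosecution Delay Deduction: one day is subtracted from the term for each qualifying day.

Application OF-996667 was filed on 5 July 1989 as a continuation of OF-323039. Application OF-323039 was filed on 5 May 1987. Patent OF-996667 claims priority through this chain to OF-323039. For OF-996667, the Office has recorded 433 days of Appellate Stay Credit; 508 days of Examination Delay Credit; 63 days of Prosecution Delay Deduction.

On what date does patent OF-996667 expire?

Earliest priority filing: 5 May 1987.
Base term: 5 May 1987 + 20 years → 5 May 2007.
Appellate Stay Credit: +433 days → 11 July 2008.
Examination Delay Credit: +508 days → 1 December 2009.
Prosecution Delay Deduction: −63 days → 29 September 2009.

September 29, 2009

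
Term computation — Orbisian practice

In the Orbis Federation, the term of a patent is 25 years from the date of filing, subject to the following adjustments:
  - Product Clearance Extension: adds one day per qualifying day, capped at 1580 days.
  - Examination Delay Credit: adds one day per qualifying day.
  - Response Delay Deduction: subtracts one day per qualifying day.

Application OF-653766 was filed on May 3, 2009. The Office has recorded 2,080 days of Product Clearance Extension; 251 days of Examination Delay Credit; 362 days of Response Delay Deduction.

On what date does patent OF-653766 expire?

May 11, 2038

Base term: filing date + 25 years → 3 May 2034.
Product Clearance Extension: 2080 days claimed exceeds the 1580-day cap, so +1580 days → 30 August 2038.
Examination Delay Credit: +251 days → 8 May 2039.
Response Delay Deduction: −362 days → 11 May 2038.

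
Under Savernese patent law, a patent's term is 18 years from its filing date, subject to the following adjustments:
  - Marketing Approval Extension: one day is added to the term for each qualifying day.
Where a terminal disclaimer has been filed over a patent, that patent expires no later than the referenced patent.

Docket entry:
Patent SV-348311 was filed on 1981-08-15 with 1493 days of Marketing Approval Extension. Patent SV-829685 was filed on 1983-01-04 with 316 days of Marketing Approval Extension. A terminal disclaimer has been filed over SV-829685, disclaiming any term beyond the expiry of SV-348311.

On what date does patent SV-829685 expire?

November 16, 2001

Natural term of SV-829685:
  Base: filing + 18 years → 4 January 2001.
  Marketing Approval Extension: +316 days → 16 November 2001.
Expiry of referenced patent SV-348311:
  Base: filing + 18 years → 15 August 1999.
  Marketing Approval Extension: +1493 days → 16 September 2003.
Terminal disclaimer: SV-829685 expires on the earlier of 16 November 2001 and 16 September 2003.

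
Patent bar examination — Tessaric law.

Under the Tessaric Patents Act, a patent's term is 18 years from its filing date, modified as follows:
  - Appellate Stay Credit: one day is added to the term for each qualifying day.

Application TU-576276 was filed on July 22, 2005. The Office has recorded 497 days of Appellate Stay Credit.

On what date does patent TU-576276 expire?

Base term: filing date + 18 years → 22 July 2023.
Appellate Stay Credit: +497 days → 30 November 2024.

2024-11-30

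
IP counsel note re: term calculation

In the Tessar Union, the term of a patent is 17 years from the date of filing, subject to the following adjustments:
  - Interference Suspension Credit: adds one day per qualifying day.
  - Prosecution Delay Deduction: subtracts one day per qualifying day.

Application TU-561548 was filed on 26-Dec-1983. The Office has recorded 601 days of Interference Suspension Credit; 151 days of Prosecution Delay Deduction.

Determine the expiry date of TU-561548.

Base term: filing date + 17 years → 26 December 2000.
Interference Suspension Credit: +601 days → 19 August 2002.
Prosecution Delay Deduction: −151 days → 21 March 2002.

March 21, 2002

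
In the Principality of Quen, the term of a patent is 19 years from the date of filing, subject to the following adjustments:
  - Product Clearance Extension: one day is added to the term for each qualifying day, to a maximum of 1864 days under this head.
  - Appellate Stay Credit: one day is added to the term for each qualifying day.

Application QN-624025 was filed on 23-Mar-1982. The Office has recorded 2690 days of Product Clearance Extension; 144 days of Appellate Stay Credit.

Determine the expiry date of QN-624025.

Base term: filing date + 19 years → 23 March 2001.
Product Clearance Extension: 2690 days claimed exceeds the 1864-day cap, so +1864 days → 30 April 2006.
Appellate Stay Credit: +144 days → 21 September 2006.

2006-09-21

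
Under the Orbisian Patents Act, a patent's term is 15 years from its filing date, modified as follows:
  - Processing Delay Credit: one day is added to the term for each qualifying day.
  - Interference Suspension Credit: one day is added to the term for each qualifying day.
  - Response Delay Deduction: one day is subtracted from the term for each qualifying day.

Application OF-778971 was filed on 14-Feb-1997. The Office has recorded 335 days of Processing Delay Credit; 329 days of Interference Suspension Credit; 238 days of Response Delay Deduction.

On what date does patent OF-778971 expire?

April 15, 2013

Base term: filing date + 15 years → 14 February 2012.
Processing Delay Credit: +335 days → 14 January 2013.
Interference Suspension Credit: +329 days → 9 December 2013.
Response Delay Deduction: −238 days → 15 April 2013.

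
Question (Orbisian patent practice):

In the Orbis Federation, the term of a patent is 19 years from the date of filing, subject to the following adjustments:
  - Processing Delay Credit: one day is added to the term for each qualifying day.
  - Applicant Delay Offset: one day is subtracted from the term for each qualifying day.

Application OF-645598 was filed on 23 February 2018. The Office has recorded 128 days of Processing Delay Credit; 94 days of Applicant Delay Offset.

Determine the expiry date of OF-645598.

Base term: filing date + 19 years → 23 February 2037.
Processing Delay Credit: +128 days → 1 July 2037.
Applicant Delay Offset: −94 days → 29 March 2037.

2037-03-29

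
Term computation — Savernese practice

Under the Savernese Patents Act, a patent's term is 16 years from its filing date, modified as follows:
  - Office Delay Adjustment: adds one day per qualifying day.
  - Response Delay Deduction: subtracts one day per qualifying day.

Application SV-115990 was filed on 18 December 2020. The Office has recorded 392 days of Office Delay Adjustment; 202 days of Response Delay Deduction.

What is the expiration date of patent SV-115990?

Base term: filing date + 16 years → 18 December 2036.
Office Delay Adjustment: +392 days → 14 January 2038.
Response Delay Deduction: −202 days → 26 June 2037.

June 26, 2037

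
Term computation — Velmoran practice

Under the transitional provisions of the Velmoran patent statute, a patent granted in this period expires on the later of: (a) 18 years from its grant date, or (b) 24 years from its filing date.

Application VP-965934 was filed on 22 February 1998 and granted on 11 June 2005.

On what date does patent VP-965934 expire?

2023-06-11

(a) grant + 18 years → 11 June 2023.
(b) filing + 24 years → 22 February 2022.
Later of the two: 11 June 2023.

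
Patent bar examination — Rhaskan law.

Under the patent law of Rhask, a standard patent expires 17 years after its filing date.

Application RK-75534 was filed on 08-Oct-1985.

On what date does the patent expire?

Filing date + 17 years → 8 October 2002.

2002-10-08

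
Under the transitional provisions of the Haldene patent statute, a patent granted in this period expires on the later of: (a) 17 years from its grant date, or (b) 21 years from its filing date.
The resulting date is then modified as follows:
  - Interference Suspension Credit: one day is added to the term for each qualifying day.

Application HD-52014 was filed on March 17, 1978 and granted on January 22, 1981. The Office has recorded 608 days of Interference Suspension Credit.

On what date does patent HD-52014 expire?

(a) grant + 17 years → 22 January 1998.
(b) filing + 21 years → 17 March 1999.
Later of the two: 17 March 1999.
Interference Suspension Credit: +608 days → 14 November 2000.

2000-11-14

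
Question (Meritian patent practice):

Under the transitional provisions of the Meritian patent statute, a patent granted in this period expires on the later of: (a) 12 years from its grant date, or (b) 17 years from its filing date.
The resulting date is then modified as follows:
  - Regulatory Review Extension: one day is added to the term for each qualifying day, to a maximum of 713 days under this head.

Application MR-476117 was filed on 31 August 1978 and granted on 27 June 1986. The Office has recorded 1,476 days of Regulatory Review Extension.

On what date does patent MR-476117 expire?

(a) grant + 12 years → 27 June 1998.
(b) filing + 17 years → 31 August 1995.
Later of the two: 27 June 1998.
Regulatory Review Extension: 1476 days claimed exceeds the 713-day cap, so +713 days → 9 June 2000.

June 9, 2000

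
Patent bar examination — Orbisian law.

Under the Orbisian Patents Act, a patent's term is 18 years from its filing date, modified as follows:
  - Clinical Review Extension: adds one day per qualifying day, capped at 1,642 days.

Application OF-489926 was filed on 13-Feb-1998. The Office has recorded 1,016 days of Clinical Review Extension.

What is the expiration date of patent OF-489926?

Base term: filing date + 18 years → 13 February 2016.
Clinical Review Extension: 1016 days (within the 1642-day cap) → +1016 days → 25 November 2018.

2018-11-25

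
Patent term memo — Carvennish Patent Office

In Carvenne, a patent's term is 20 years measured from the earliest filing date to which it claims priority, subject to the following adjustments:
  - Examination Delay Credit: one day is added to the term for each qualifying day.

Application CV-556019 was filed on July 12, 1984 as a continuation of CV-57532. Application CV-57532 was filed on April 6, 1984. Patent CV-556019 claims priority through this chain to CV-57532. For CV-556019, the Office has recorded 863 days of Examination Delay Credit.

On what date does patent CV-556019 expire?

Earliest priority filing: 6 April 1984.
Base term: 6 April 1984 + 20 years → 6 April 2004.
Examination Delay Credit: +863 days → 17 August 2006.

August 17, 2006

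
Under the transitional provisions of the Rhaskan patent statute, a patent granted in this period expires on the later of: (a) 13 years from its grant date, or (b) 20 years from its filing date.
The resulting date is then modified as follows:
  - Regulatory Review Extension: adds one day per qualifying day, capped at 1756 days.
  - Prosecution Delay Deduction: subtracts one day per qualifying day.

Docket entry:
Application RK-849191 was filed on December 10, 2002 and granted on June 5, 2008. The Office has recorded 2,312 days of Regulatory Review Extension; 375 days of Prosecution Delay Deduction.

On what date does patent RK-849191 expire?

September 21, 2026

(a) grant + 13 years → 5 June 2021.
(b) filing + 20 years → 10 December 2022.
Later of the two: 10 December 2022.
Regulatory Review Extension: 2312 days claimed exceeds the 1756-day cap, so +1756 days → 1 October 2027.
Prosecution Delay Deduction: −375 days → 21 September 2026.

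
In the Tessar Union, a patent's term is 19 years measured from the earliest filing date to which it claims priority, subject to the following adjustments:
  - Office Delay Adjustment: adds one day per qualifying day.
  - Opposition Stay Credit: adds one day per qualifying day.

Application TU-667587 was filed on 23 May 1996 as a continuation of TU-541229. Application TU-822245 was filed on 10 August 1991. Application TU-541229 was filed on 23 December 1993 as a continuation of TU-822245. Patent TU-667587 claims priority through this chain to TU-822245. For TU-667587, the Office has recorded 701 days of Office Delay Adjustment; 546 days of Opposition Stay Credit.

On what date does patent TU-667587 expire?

2014-01-08

Earliest priority filing: 10 August 1991.
Base term: 10 August 1991 + 19 years → 10 August 2010.
Office Delay Adjustment: +701 days → 11 July 2012.
Opposition Stay Credit: +546 days → 8 January 2014.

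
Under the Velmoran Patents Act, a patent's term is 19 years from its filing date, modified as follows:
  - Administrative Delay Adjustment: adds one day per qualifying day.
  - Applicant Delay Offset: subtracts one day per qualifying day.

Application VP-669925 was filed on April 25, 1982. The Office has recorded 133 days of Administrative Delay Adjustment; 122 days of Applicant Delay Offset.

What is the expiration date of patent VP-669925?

May 6, 2001

Base term: filing date + 19 years → 25 April 2001.
Administrative Delay Adjustment: +133 days → 5 September 2001.
Applicant Delay Offset: −122 days → 6 May 2001.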